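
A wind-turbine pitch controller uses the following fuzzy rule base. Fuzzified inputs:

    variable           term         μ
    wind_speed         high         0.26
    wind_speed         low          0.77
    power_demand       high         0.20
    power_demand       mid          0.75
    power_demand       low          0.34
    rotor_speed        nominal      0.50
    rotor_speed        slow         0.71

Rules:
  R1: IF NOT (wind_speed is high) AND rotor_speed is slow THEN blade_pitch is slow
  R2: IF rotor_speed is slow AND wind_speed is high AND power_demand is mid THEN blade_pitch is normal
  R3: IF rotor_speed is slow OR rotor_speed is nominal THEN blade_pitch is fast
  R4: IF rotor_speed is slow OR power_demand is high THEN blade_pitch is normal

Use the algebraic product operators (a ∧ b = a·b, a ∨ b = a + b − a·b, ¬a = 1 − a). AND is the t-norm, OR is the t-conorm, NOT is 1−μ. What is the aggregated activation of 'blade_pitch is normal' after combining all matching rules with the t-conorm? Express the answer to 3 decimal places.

R1: ¬high=1−0.26=0.74, slow=0.71; AND[a·b] → w = 0.5254
R2: slow=0.71, high=0.26, mid=0.75; AND[a·b] → w = 0.1384
R3: slow=0.71, nominal=0.50; OR[a + b − a·b] → w = 0.8550
R4: slow=0.71, high=0.20; OR[a + b − a·b] → w = 0.7680
Rules with consequent 'normal': {R2, R4} → strengths 0.1384, 0.7680
Aggregate via t-conorm [a + b − a·b]: 0.8001

0.800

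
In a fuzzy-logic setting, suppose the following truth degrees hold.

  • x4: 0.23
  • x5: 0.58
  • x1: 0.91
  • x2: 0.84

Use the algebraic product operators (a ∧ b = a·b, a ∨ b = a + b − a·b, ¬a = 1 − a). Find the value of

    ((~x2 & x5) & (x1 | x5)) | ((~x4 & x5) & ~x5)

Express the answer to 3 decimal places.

~x2 = 1 − 0.8400 = 0.1600
~x2 & x5 = a·b on (0.1600, 0.5800) = 0.0928
x1 | x5 = a + b − a·b on (0.9100, 0.5800) = 0.9622
(~x2 & x5) & (x1 | x5) = a·b on (0.0928, 0.9622) = 0.0893
~x4 = 1 − 0.2300 = 0.7700
~x4 & x5 = a·b on (0.7700, 0.5800) = 0.4466
~x5 = 1 − 0.5800 = 0.4200
(~x4 & x5) & ~x5 = a·b on (0.4466, 0.4200) = 0.1876
((~x2 & x5) & (x1 | x5)) | ((~x4 & x5) & ~x5) = a + b − a·b on (0.0893, 0.1876) = 0.2601

0.260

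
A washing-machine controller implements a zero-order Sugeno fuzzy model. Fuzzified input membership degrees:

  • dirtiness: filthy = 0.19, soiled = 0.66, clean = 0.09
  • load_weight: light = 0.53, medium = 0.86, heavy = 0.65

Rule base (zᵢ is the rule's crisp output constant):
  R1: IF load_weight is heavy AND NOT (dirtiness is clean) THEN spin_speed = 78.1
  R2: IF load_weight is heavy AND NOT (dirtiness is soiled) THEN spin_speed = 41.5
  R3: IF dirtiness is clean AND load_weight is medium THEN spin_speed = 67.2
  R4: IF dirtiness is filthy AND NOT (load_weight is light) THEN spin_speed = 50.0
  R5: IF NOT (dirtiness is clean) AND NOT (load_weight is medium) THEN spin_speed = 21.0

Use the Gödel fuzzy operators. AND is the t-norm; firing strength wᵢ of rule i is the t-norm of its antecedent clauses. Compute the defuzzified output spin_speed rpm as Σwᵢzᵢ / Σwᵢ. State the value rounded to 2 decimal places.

R1 (z=78.1): heavy=0.65, ¬clean=1−0.09=0.91; AND[min(a, b)] → w = 0.65
R2 (z=41.5): heavy=0.65, ¬soiled=1−0.66=0.34; AND[min(a, b)] → w = 0.34
R3 (z=67.2): clean=0.09, medium=0.86; AND[min(a, b)] → w = 0.09
R4 (z=50.0): filthy=0.19, ¬light=1−0.53=0.47; AND[min(a, b)] → w = 0.19
R5 (z=21.0): ¬clean=1−0.09=0.91, ¬medium=1−0.86=0.14; AND[min(a, b)] → w = 0.14
Weighted average = (0.65·78.1 + 0.34·41.5 + 0.09·67.2 + 0.19·50.0 + 0.14·21.0) / (0.65 + 0.34 + 0.09 + 0.19 + 0.14)
  = 83.3630 / 1.4100 = 59.12

59.12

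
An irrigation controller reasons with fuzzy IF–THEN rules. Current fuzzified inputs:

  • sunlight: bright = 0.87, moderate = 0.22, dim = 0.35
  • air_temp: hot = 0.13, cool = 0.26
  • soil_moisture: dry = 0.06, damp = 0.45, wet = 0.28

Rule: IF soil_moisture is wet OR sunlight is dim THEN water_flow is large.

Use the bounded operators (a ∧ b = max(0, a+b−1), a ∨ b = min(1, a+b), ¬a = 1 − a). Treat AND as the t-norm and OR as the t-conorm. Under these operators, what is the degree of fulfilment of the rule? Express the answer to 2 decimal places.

firing strength: wet=0.28, dim=0.35; OR[min(1, a+b)] → w = 0.63

0.63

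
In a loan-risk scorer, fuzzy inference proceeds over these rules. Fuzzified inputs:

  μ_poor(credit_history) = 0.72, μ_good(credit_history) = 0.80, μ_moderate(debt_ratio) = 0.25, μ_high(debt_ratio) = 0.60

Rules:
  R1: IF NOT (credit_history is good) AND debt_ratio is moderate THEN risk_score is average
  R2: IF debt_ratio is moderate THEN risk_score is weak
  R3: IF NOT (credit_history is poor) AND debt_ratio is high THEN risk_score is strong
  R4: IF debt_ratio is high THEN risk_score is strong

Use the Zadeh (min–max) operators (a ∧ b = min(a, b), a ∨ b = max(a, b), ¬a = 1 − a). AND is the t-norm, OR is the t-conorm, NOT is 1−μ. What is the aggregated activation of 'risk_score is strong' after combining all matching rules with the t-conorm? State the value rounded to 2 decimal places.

R1: ¬good=1−0.80=0.20, moderate=0.25; AND[min(a, b)] → w = 0.20
R2: moderate=0.25 → w = 0.25
R3: ¬poor=1−0.72=0.28, high=0.60; AND[min(a, b)] → w = 0.28
R4: high=0.60 → w = 0.60
Rules with consequent 'strong': {R3, R4} → strengths 0.28, 0.60
Aggregate via t-conorm [max(a, b)]: 0.60

0.60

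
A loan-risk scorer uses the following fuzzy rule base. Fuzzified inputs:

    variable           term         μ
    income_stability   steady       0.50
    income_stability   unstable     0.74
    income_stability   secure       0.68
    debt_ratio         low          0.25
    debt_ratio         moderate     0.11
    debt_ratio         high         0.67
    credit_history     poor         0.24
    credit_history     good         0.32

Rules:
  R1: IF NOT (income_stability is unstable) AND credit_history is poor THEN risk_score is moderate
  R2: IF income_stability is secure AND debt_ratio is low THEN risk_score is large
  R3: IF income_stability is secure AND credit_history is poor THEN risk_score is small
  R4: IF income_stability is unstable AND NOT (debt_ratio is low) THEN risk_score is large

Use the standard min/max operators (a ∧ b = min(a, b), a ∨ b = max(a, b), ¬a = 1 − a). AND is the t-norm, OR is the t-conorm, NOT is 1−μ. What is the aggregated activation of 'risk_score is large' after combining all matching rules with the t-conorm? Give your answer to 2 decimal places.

0.74

R1: ¬unstable=1−0.74=0.26, poor=0.24; AND[min(a, b)] → w = 0.24
R2: secure=0.68, low=0.25; AND[min(a, b)] → w = 0.25
R3: secure=0.68, poor=0.24; AND[min(a, b)] → w = 0.24
R4: unstable=0.74, ¬low=1−0.25=0.75; AND[min(a, b)] → w = 0.74
Rules with consequent 'large': {R2, R4} → strengths 0.25, 0.74
Aggregate via t-conorm [max(a, b)]: 0.74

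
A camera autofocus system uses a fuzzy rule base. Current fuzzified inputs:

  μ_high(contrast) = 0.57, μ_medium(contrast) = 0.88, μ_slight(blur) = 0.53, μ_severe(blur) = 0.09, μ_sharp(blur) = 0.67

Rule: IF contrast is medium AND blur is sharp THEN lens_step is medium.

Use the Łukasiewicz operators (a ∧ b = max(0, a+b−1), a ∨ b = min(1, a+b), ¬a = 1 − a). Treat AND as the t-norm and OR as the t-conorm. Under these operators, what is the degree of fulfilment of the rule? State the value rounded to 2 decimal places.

0.55

firing strength: medium=0.88, sharp=0.67; AND[max(0, a+b−1)] → w = 0.55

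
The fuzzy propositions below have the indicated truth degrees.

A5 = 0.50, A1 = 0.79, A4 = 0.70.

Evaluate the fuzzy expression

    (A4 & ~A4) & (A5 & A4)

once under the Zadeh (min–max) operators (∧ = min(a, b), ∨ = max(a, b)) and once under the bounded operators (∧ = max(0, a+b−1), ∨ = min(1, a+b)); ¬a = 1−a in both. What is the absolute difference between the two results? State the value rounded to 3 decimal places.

Under Zadeh (min–max):
  ~A4 = 1 − 0.70 = 0.30
  A4 & ~A4 = min(a, b) on (0.70, 0.30) = 0.30
  A5 & A4 = min(a, b) on (0.50, 0.70) = 0.50
  (A4 & ~A4) & (A5 & A4) = min(a, b) on (0.30, 0.50) = 0.30
  → value = 0.3000
Under bounded:
  ~A4 = 1 − 0.70 = 0.30
  A4 & ~A4 = max(0, a+b−1) on (0.70, 0.30) = 0.00
  A5 & A4 = max(0, a+b−1) on (0.50, 0.70) = 0.20
  (A4 & ~A4) & (A5 & A4) = max(0, a+b−1) on (0.00, 0.20) = 0.00
  → value = 0.0000
|0.3000 − 0.0000| = 0.300

0.300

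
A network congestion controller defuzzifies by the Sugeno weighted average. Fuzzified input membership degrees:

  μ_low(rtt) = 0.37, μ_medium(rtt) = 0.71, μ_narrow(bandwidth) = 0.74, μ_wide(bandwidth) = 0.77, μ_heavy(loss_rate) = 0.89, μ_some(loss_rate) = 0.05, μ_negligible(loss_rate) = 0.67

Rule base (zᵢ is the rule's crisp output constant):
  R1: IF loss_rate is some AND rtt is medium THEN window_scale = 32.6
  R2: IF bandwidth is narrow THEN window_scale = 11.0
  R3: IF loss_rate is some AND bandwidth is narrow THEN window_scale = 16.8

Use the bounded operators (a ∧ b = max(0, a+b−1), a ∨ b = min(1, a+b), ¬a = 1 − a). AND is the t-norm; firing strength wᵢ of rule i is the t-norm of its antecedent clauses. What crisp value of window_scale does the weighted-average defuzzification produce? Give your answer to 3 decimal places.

R1 (z=32.6): some=0.05, medium=0.71; AND[max(0, a+b−1)] → w = 0.00
R2 (z=11.0): narrow=0.74 → w = 0.74
R3 (z=16.8): some=0.05, narrow=0.74; AND[max(0, a+b−1)] → w = 0.00
Weighted average = (0.00·32.6 + 0.74·11.0 + 0.00·16.8) / (0.00 + 0.74 + 0.00)
  = 8.1400 / 0.7400 = 11.000

11.000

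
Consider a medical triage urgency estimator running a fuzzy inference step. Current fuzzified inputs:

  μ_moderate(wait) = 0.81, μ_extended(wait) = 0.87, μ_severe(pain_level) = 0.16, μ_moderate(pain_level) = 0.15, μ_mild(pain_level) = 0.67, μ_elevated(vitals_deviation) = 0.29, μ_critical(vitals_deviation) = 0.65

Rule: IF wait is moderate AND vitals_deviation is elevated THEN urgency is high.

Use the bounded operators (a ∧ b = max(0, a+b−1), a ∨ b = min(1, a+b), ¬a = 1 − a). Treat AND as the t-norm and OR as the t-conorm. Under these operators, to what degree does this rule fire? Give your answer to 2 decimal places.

0.10

firing strength: moderate=0.81, elevated=0.29; AND[max(0, a+b−1)] → w = 0.10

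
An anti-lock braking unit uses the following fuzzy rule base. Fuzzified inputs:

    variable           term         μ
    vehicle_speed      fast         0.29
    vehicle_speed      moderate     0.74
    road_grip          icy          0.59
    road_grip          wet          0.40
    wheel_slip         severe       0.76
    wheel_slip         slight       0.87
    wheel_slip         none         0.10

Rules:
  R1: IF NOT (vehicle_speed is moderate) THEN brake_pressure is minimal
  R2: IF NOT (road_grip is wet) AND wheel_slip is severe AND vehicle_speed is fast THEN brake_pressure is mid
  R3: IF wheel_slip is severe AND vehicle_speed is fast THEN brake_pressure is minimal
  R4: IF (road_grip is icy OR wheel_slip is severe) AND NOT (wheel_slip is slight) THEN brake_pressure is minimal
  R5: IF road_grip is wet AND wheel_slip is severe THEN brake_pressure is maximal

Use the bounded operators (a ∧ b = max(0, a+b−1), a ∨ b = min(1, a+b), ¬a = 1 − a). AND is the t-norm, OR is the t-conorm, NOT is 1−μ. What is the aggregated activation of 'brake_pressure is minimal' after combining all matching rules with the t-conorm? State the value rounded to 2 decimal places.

0.44

R1: ¬moderate=1−0.74=0.26 → w = 0.26
R2: ¬wet=1−0.40=0.60, severe=0.76, fast=0.29; AND[max(0, a+b−1)] → w = 0.00
R3: severe=0.76, fast=0.29; AND[max(0, a+b−1)] → w = 0.05
R4: (icy=0.59 OR severe=0.76) = 1.00; AND[max(0, a+b−1)] with ¬slight=1−0.87=0.13 → w = 0.13
R5: wet=0.40, severe=0.76; AND[max(0, a+b−1)] → w = 0.16
Rules with consequent 'minimal': {R1, R3, R4} → strengths 0.26, 0.05, 0.13
Aggregate via t-conorm [min(1, a+b)]: 0.44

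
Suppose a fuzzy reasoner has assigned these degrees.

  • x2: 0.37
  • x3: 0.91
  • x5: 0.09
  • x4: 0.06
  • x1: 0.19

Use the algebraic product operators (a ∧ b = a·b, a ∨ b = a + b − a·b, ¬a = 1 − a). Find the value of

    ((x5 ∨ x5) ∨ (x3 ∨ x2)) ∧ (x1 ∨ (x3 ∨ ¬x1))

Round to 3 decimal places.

0.940

x5 ∨ x5 = a + b − a·b on (0.0900, 0.0900) = 0.1719
x3 ∨ x2 = a + b − a·b on (0.9100, 0.3700) = 0.9433
(x5 ∨ x5) ∨ (x3 ∨ x2) = a + b − a·b on (0.1719, 0.9433) = 0.9530
¬x1 = 1 − 0.1900 = 0.8100
x3 ∨ ¬x1 = a + b − a·b on (0.9100, 0.8100) = 0.9829
x1 ∨ (x3 ∨ ¬x1) = a + b − a·b on (0.1900, 0.9829) = 0.9861
((x5 ∨ x5) ∨ (x3 ∨ x2)) ∧ (x1 ∨ (x3 ∨ ¬x1)) = a·b on (0.9530, 0.9861) = 0.9398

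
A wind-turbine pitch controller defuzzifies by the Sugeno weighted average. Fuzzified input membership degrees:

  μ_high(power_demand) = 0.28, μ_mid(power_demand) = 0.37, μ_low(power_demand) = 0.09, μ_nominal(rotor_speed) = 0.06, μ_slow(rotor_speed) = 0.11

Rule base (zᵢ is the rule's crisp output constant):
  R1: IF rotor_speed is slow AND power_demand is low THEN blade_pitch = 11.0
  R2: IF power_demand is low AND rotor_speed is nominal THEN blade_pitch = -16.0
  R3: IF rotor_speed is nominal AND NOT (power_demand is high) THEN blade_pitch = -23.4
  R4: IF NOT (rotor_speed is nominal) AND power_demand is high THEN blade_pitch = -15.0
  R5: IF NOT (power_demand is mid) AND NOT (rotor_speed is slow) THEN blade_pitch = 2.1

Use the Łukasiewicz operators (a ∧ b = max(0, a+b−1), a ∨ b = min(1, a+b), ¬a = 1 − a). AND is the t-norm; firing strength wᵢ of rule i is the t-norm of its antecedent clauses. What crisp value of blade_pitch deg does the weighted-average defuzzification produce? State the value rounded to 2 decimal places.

R1 (z=11.0): slow=0.11, low=0.09; AND[max(0, a+b−1)] → w = 0.00
R2 (z=-16.0): low=0.09, nominal=0.06; AND[max(0, a+b−1)] → w = 0.00
R3 (z=-23.4): nominal=0.06, ¬high=1−0.28=0.72; AND[max(0, a+b−1)] → w = 0.00
R4 (z=-15.0): ¬nominal=1−0.06=0.94, high=0.28; AND[max(0, a+b−1)] → w = 0.22
R5 (z=2.1): ¬mid=1−0.37=0.63, ¬slow=1−0.11=0.89; AND[max(0, a+b−1)] → w = 0.52
Weighted average = (0.00·11.0 + 0.00·-16.0 + 0.00·-23.4 + 0.22·-15.0 + 0.52·2.1) / (0.00 + 0.00 + 0.00 + 0.22 + 0.52)
  = -2.2080 / 0.7400 = -2.98

-2.98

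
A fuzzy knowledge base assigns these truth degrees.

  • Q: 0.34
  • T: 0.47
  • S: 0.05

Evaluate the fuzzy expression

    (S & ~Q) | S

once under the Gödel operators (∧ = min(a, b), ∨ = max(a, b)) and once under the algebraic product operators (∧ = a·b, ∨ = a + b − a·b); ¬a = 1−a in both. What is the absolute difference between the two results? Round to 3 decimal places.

0.031

Under Gödel:
  ~Q = 1 − 0.34 = 0.66
  S & ~Q = min(a, b) on (0.05, 0.66) = 0.05
  (S & ~Q) | S = max(a, b) on (0.05, 0.05) = 0.05
  → value = 0.0500
Under algebraic product:
  ~Q = 1 − 0.3400 = 0.6600
  S & ~Q = a·b on (0.0500, 0.6600) = 0.0330
  (S & ~Q) | S = a + b − a·b on (0.0330, 0.0500) = 0.0813
  → value = 0.0813
|0.0500 − 0.0813| = 0.031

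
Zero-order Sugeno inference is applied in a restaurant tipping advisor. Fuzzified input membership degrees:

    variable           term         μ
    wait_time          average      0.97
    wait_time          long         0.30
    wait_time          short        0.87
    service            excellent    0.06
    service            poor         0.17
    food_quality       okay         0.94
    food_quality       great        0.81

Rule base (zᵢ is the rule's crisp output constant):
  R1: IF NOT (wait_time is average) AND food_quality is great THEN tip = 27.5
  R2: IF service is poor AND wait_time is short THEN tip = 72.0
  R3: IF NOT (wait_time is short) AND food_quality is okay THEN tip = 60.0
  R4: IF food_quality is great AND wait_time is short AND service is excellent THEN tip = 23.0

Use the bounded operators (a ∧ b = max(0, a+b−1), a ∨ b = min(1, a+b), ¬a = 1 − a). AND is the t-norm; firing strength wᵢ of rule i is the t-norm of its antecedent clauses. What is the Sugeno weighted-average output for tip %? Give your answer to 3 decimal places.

R1 (z=27.5): ¬average=1−0.97=0.03, great=0.81; AND[max(0, a+b−1)] → w = 0.00
R2 (z=72.0): poor=0.17, short=0.87; AND[max(0, a+b−1)] → w = 0.04
R3 (z=60.0): ¬short=1−0.87=0.13, okay=0.94; AND[max(0, a+b−1)] → w = 0.07
R4 (z=23.0): great=0.81, short=0.87, excellent=0.06; AND[max(0, a+b−1)] → w = 0.00
Weighted average = (0.00·27.5 + 0.04·72.0 + 0.07·60.0 + 0.00·23.0) / (0.00 + 0.04 + 0.07 + 0.00)
  = 7.0800 / 0.1100 = 64.364

64.364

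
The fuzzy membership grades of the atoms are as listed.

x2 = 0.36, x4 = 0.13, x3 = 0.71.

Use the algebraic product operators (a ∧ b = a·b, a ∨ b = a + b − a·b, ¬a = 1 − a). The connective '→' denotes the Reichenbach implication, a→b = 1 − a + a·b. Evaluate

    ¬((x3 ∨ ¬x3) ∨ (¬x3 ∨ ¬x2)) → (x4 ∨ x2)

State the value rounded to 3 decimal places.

0.971

¬x3 = 1 − 0.7100 = 0.2900
x3 ∨ ¬x3 = a + b − a·b on (0.7100, 0.2900) = 0.7941
¬x3 = 1 − 0.7100 = 0.2900
¬x2 = 1 − 0.3600 = 0.6400
¬x3 ∨ ¬x2 = a + b − a·b on (0.2900, 0.6400) = 0.7444
(x3 ∨ ¬x3) ∨ (¬x3 ∨ ¬x2) = a + b − a·b on (0.7941, 0.7444) = 0.9474
¬((x3 ∨ ¬x3) ∨ (¬x3 ∨ ¬x2)) = 1 − 0.9474 = 0.0526
x4 ∨ x2 = a + b − a·b on (0.1300, 0.3600) = 0.4432
¬((x3 ∨ ¬x3) ∨ (¬x3 ∨ ¬x2)) → (x4 ∨ x2)  [Reichenbach: 1 − a + a·b] with a=0.0526, b=0.4432 → 0.9707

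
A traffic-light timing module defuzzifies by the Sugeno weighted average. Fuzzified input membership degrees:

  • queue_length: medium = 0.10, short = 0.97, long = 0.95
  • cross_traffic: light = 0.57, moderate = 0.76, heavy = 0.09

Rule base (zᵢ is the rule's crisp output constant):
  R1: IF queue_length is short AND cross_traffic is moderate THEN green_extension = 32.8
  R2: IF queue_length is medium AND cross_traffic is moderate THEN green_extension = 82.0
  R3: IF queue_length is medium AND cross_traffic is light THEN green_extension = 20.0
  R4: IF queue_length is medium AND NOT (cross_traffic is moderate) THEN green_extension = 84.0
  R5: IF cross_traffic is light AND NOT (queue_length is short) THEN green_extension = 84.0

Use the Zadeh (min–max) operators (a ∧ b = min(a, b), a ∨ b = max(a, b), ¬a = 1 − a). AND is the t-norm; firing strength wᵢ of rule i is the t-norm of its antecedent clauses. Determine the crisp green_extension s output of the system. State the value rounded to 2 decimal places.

R1 (z=32.8): short=0.97, moderate=0.76; AND[min(a, b)] → w = 0.76
R2 (z=82.0): medium=0.10, moderate=0.76; AND[min(a, b)] → w = 0.10
R3 (z=20.0): medium=0.10, light=0.57; AND[min(a, b)] → w = 0.10
R4 (z=84.0): medium=0.10, ¬moderate=1−0.76=0.24; AND[min(a, b)] → w = 0.10
R5 (z=84.0): light=0.57, ¬short=1−0.97=0.03; AND[min(a, b)] → w = 0.03
Weighted average = (0.76·32.8 + 0.10·82.0 + 0.10·20.0 + 0.10·84.0 + 0.03·84.0) / (0.76 + 0.10 + 0.10 + 0.10 + 0.03)
  = 46.0480 / 1.0900 = 42.25

42.25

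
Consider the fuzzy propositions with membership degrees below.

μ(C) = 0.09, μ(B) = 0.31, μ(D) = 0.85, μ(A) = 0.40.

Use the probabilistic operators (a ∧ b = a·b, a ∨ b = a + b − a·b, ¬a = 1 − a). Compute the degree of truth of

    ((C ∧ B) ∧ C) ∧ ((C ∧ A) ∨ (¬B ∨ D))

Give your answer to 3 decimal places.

0.002

C ∧ B = a·b on (0.0900, 0.3100) = 0.0279
(C ∧ B) ∧ C = a·b on (0.0279, 0.0900) = 0.0025
C ∧ A = a·b on (0.0900, 0.4000) = 0.0360
¬B = 1 − 0.3100 = 0.6900
¬B ∨ D = a + b − a·b on (0.6900, 0.8500) = 0.9535
(C ∧ A) ∨ (¬B ∨ D) = a + b − a·b on (0.0360, 0.9535) = 0.9552
((C ∧ B) ∧ C) ∧ ((C ∧ A) ∨ (¬B ∨ D)) = a·b on (0.0025, 0.9552) = 0.0024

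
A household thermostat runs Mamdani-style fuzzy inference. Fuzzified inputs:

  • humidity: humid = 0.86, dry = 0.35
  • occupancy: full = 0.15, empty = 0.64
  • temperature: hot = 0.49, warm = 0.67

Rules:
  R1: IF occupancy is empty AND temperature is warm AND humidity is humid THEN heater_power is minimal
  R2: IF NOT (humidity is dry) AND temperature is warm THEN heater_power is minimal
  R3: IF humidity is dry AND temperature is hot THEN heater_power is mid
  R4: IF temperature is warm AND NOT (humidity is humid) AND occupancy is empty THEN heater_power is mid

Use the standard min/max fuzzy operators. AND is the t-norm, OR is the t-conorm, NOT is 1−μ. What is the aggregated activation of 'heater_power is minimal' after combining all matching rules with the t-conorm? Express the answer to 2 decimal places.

0.65

R1: empty=0.64, warm=0.67, humid=0.86; AND[min(a, b)] → w = 0.64
R2: ¬dry=1−0.35=0.65, warm=0.67; AND[min(a, b)] → w = 0.65
R3: dry=0.35, hot=0.49; AND[min(a, b)] → w = 0.35
R4: warm=0.67, ¬humid=1−0.86=0.14, empty=0.64; AND[min(a, b)] → w = 0.14
Rules with consequent 'minimal': {R1, R2} → strengths 0.64, 0.65
Aggregate via t-conorm [max(a, b)]: 0.65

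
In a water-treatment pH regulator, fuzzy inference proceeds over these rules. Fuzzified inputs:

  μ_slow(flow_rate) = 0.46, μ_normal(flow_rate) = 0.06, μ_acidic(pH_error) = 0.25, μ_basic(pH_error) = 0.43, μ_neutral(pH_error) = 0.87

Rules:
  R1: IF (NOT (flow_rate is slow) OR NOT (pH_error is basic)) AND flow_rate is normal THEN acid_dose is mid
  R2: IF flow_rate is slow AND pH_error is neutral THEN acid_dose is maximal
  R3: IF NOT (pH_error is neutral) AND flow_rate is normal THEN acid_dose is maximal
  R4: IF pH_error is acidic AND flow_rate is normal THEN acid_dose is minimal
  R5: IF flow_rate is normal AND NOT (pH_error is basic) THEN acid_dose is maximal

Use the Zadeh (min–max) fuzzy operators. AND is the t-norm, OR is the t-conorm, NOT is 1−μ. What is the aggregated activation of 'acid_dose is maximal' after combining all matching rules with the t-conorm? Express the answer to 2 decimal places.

0.46

R1: (¬slow=1−0.46=0.54 OR ¬basic=1−0.43=0.57) = 0.57; AND[min(a, b)] with normal=0.06 → w = 0.06
R2: slow=0.46, neutral=0.87; AND[min(a, b)] → w = 0.46
R3: ¬neutral=1−0.87=0.13, normal=0.06; AND[min(a, b)] → w = 0.06
R4: acidic=0.25, normal=0.06; AND[min(a, b)] → w = 0.06
R5: normal=0.06, ¬basic=1−0.43=0.57; AND[min(a, b)] → w = 0.06
Rules with consequent 'maximal': {R2, R3, R5} → strengths 0.46, 0.06, 0.06
Aggregate via t-conorm [max(a, b)]: 0.46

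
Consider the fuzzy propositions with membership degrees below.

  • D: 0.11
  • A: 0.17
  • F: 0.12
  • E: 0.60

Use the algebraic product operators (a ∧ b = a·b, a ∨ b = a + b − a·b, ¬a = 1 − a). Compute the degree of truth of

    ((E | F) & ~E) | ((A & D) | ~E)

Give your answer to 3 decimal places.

E | F = a + b − a·b on (0.6000, 0.1200) = 0.6480
~E = 1 − 0.6000 = 0.4000
(E | F) & ~E = a·b on (0.6480, 0.4000) = 0.2592
A & D = a·b on (0.1700, 0.1100) = 0.0187
~E = 1 − 0.6000 = 0.4000
(A & D) | ~E = a + b − a·b on (0.0187, 0.4000) = 0.4112
((E | F) & ~E) | ((A & D) | ~E) = a + b − a·b on (0.2592, 0.4112) = 0.5638

0.564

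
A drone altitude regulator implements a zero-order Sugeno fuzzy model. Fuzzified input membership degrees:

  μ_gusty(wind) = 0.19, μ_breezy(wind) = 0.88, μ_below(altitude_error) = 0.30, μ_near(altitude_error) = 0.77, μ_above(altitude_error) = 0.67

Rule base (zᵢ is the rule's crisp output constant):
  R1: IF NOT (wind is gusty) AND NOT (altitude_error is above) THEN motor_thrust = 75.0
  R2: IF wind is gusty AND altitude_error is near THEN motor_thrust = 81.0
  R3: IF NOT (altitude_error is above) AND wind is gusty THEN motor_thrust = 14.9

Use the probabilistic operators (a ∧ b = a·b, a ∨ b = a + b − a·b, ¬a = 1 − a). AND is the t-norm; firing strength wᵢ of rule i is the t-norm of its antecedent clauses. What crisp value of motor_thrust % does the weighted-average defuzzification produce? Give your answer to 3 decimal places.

68.931

R1 (z=75.0): ¬gusty=1−0.19=0.81, ¬above=1−0.67=0.33; AND[a·b] → w = 0.2673
R2 (z=81.0): gusty=0.19, near=0.77; AND[a·b] → w = 0.1463
R3 (z=14.9): ¬above=1−0.67=0.33, gusty=0.19; AND[a·b] → w = 0.0627
Weighted average = (0.2673·75.0 + 0.1463·81.0 + 0.0627·14.9) / (0.2673 + 0.1463 + 0.0627)
  = 32.8320 / 0.4763 = 68.931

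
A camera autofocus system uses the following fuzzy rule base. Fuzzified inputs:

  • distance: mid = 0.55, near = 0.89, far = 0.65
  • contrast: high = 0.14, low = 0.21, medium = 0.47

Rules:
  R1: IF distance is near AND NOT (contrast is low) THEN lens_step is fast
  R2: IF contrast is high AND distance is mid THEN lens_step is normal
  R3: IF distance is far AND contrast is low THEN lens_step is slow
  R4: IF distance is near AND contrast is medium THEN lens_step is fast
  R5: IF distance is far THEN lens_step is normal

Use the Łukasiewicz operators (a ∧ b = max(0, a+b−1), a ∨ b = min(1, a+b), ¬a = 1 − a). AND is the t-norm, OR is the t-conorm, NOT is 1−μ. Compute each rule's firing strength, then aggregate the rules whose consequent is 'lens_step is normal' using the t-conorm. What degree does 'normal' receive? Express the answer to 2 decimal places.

0.65

R1: near=0.89, ¬low=1−0.21=0.79; AND[max(0, a+b−1)] → w = 0.68
R2: high=0.14, mid=0.55; AND[max(0, a+b−1)] → w = 0.00
R3: far=0.65, low=0.21; AND[max(0, a+b−1)] → w = 0.00
R4: near=0.89, medium=0.47; AND[max(0, a+b−1)] → w = 0.36
R5: far=0.65 → w = 0.65
Rules with consequent 'normal': {R2, R5} → strengths 0.00, 0.65
Aggregate via t-conorm [min(1, a+b)]: 0.65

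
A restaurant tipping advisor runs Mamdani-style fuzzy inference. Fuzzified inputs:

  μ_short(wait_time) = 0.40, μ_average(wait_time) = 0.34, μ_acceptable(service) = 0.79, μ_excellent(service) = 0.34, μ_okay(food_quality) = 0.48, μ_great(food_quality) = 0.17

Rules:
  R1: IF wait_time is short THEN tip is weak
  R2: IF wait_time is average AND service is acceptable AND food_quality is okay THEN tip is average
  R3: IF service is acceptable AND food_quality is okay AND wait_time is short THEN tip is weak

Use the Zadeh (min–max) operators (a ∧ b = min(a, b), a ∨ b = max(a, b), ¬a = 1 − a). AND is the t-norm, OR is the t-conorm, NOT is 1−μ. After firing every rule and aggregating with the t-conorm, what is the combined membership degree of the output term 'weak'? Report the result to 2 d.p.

R1: short=0.40 → w = 0.40
R2: average=0.34, acceptable=0.79, okay=0.48; AND[min(a, b)] → w = 0.34
R3: acceptable=0.79, okay=0.48, short=0.40; AND[min(a, b)] → w = 0.40
Rules with consequent 'weak': {R1, R3} → strengths 0.40, 0.40
Aggregate via t-conorm [max(a, b)]: 0.40

0.40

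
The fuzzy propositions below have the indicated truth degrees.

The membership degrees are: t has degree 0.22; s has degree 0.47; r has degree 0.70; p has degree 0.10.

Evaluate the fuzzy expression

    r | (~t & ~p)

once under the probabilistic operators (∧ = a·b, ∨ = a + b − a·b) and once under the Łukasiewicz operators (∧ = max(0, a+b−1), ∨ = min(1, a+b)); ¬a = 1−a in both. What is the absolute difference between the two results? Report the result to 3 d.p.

0.089

Under probabilistic:
  ~t = 1 − 0.2200 = 0.7800
  ~p = 1 − 0.1000 = 0.9000
  ~t & ~p = a·b on (0.7800, 0.9000) = 0.7020
  r | (~t & ~p) = a + b − a·b on (0.7000, 0.7020) = 0.9106
  → value = 0.9106
Under Łukasiewicz:
  ~t = 1 − 0.22 = 0.78
  ~p = 1 − 0.10 = 0.90
  ~t & ~p = max(0, a+b−1) on (0.78, 0.90) = 0.68
  r | (~t & ~p) = min(1, a+b) on (0.70, 0.68) = 1.00
  → value = 1.0000
|0.9106 − 1.0000| = 0.089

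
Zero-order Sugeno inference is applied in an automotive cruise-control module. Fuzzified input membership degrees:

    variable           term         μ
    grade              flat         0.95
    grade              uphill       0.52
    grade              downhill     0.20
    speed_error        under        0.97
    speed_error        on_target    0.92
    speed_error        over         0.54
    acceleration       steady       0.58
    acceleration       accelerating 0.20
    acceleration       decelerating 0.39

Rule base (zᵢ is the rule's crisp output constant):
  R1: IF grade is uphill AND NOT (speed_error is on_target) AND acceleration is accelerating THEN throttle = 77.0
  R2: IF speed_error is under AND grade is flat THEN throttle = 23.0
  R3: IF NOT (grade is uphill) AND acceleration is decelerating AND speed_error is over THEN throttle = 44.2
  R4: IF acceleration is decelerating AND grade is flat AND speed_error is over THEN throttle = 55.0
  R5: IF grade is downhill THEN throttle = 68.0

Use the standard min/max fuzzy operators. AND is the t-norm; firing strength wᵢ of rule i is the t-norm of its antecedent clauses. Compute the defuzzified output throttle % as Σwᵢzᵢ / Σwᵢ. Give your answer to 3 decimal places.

39.949

R1 (z=77.0): uphill=0.52, ¬on_target=1−0.92=0.08, accelerating=0.20; AND[min(a, b)] → w = 0.08
R2 (z=23.0): under=0.97, flat=0.95; AND[min(a, b)] → w = 0.95
R3 (z=44.2): ¬uphill=1−0.52=0.48, decelerating=0.39, over=0.54; AND[min(a, b)] → w = 0.39
R4 (z=55.0): decelerating=0.39, flat=0.95, over=0.54; AND[min(a, b)] → w = 0.39
R5 (z=68.0): downhill=0.20 → w = 0.20
Weighted average = (0.08·77.0 + 0.95·23.0 + 0.39·44.2 + 0.39·55.0 + 0.20·68.0) / (0.08 + 0.95 + 0.39 + 0.39 + 0.20)
  = 80.2980 / 2.0100 = 39.949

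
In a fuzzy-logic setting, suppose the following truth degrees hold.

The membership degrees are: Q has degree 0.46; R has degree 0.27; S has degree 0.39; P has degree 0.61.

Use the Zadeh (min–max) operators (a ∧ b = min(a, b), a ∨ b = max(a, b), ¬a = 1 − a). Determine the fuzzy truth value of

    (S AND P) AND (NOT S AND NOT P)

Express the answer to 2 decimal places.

0.39

S AND P = min(a, b) on (0.39, 0.61) = 0.39
NOT S = 1 − 0.39 = 0.61
NOT P = 1 − 0.61 = 0.39
NOT S AND NOT P = min(a, b) on (0.61, 0.39) = 0.39
(S AND P) AND (NOT S AND NOT P) = min(a, b) on (0.39, 0.39) = 0.39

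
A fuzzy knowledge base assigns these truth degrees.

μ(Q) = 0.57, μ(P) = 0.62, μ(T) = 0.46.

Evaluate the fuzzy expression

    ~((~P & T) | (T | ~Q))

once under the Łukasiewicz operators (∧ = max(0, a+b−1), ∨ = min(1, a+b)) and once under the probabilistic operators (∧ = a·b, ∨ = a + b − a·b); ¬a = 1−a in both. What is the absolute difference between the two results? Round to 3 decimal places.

0.144

Under Łukasiewicz:
  ~P = 1 − 0.62 = 0.38
  ~P & T = max(0, a+b−1) on (0.38, 0.46) = 0.00
  ~Q = 1 − 0.57 = 0.43
  T | ~Q = min(1, a+b) on (0.46, 0.43) = 0.89
  (~P & T) | (T | ~Q) = min(1, a+b) on (0.00, 0.89) = 0.89
  ~((~P & T) | (T | ~Q)) = 1 − 0.89 = 0.11
  → value = 0.1100
Under probabilistic:
  ~P = 1 − 0.6200 = 0.3800
  ~P & T = a·b on (0.3800, 0.4600) = 0.1748
  ~Q = 1 − 0.5700 = 0.4300
  T | ~Q = a + b − a·b on (0.4600, 0.4300) = 0.6922
  (~P & T) | (T | ~Q) = a + b − a·b on (0.1748, 0.6922) = 0.7460
  ~((~P & T) | (T | ~Q)) = 1 − 0.7460 = 0.2540
  → value = 0.2540
|0.1100 − 0.2540| = 0.144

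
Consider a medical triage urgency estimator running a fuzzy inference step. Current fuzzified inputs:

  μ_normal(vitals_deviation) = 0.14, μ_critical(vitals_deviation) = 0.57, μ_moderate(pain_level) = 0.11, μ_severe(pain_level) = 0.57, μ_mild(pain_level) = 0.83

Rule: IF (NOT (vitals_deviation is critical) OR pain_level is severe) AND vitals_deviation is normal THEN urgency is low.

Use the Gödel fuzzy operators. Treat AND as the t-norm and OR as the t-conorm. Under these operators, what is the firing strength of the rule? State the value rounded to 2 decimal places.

firing strength: (¬critical=1−0.57=0.43 OR severe=0.57) = 0.57; AND[min(a, b)] with normal=0.14 → w = 0.14

0.14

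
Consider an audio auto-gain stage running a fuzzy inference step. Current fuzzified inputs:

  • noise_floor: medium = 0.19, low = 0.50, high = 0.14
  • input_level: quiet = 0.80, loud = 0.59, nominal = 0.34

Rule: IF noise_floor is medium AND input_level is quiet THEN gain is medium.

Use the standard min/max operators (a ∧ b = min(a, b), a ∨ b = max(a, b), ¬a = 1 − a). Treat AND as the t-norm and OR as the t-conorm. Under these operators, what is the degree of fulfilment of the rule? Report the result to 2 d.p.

firing strength: medium=0.19, quiet=0.80; AND[min(a, b)] → w = 0.19

0.19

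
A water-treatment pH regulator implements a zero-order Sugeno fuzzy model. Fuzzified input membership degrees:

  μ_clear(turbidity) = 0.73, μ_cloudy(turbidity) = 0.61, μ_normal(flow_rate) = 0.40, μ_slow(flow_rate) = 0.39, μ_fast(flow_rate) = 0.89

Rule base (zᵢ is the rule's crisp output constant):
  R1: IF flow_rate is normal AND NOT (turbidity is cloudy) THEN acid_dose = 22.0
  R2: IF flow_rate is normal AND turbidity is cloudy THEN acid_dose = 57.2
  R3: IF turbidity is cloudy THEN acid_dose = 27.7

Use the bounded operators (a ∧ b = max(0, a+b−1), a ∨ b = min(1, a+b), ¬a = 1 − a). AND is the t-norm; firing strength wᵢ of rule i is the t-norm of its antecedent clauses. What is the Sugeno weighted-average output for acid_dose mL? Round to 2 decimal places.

28.18

R1 (z=22.0): normal=0.40, ¬cloudy=1−0.61=0.39; AND[max(0, a+b−1)] → w = 0.00
R2 (z=57.2): normal=0.40, cloudy=0.61; AND[max(0, a+b−1)] → w = 0.01
R3 (z=27.7): cloudy=0.61 → w = 0.61
Weighted average = (0.00·22.0 + 0.01·57.2 + 0.61·27.7) / (0.00 + 0.01 + 0.61)
  = 17.4690 / 0.6200 = 28.18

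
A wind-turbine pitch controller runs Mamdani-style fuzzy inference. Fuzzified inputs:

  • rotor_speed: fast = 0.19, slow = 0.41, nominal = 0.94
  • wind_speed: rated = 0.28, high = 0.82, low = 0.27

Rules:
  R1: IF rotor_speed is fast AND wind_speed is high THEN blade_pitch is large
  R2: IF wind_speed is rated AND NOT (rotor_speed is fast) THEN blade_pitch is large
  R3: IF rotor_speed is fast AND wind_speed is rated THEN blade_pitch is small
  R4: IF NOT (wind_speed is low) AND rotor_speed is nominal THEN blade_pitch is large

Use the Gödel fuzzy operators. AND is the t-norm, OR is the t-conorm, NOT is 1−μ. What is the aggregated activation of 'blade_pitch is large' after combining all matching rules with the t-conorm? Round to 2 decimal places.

R1: fast=0.19, high=0.82; AND[min(a, b)] → w = 0.19
R2: rated=0.28, ¬fast=1−0.19=0.81; AND[min(a, b)] → w = 0.28
R3: fast=0.19, rated=0.28; AND[min(a, b)] → w = 0.19
R4: ¬low=1−0.27=0.73, nominal=0.94; AND[min(a, b)] → w = 0.73
Rules with consequent 'large': {R1, R2, R4} → strengths 0.19, 0.28, 0.73
Aggregate via t-conorm [max(a, b)]: 0.73

0.73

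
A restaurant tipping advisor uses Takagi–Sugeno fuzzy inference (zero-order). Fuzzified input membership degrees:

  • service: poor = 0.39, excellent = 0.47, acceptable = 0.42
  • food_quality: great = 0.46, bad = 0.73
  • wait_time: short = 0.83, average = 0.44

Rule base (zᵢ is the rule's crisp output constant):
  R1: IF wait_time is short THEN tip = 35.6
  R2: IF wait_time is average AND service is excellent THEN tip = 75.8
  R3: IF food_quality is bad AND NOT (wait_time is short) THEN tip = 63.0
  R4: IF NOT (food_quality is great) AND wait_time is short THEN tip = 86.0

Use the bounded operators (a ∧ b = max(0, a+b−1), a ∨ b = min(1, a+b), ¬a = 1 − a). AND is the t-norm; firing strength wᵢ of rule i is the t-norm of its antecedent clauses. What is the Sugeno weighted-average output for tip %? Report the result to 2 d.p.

R1 (z=35.6): short=0.83 → w = 0.83
R2 (z=75.8): average=0.44, excellent=0.47; AND[max(0, a+b−1)] → w = 0.00
R3 (z=63.0): bad=0.73, ¬short=1−0.83=0.17; AND[max(0, a+b−1)] → w = 0.00
R4 (z=86.0): ¬great=1−0.46=0.54, short=0.83; AND[max(0, a+b−1)] → w = 0.37
Weighted average = (0.83·35.6 + 0.00·75.8 + 0.00·63.0 + 0.37·86.0) / (0.83 + 0.00 + 0.00 + 0.37)
  = 61.3680 / 1.2000 = 51.14

51.14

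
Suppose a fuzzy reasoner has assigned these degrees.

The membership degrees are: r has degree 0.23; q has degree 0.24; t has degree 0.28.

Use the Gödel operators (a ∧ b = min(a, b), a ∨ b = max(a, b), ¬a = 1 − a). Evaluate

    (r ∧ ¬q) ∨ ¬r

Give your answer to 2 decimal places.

0.77

¬q = 1 − 0.24 = 0.76
r ∧ ¬q = min(a, b) on (0.23, 0.76) = 0.23
¬r = 1 − 0.23 = 0.77
(r ∧ ¬q) ∨ ¬r = max(a, b) on (0.23, 0.77) = 0.77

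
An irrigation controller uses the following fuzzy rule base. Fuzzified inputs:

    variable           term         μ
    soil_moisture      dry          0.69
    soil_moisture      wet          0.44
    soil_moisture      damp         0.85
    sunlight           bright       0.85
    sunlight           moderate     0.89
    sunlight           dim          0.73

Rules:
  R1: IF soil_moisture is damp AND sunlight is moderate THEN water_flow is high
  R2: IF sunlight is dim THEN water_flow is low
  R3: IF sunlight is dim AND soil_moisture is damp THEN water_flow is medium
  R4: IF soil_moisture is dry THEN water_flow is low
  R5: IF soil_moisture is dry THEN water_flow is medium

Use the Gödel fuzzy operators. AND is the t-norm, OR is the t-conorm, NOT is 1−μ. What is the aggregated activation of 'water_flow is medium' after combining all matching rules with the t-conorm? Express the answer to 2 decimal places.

R1: damp=0.85, moderate=0.89; AND[min(a, b)] → w = 0.85
R2: dim=0.73 → w = 0.73
R3: dim=0.73, damp=0.85; AND[min(a, b)] → w = 0.73
R4: dry=0.69 → w = 0.69
R5: dry=0.69 → w = 0.69
Rules with consequent 'medium': {R3, R5} → strengths 0.73, 0.69
Aggregate via t-conorm [max(a, b)]: 0.73

0.73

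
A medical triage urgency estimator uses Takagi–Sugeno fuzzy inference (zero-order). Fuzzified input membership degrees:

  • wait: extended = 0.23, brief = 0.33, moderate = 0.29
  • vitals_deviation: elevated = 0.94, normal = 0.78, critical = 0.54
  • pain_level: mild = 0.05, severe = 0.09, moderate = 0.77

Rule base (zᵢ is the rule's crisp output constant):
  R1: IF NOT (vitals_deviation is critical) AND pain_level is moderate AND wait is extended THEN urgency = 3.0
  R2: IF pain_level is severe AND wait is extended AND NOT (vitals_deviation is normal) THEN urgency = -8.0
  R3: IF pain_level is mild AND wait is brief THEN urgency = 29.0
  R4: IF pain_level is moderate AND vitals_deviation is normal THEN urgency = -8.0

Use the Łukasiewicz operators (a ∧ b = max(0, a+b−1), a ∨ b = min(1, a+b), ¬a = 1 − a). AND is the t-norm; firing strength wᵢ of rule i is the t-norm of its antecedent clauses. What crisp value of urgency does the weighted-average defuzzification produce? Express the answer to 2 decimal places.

R1 (z=3.0): ¬critical=1−0.54=0.46, moderate=0.77, extended=0.23; AND[max(0, a+b−1)] → w = 0.00
R2 (z=-8.0): severe=0.09, extended=0.23, ¬normal=1−0.78=0.22; AND[max(0, a+b−1)] → w = 0.00
R3 (z=29.0): mild=0.05, brief=0.33; AND[max(0, a+b−1)] → w = 0.00
R4 (z=-8.0): moderate=0.77, normal=0.78; AND[max(0, a+b−1)] → w = 0.55
Weighted average = (0.00·3.0 + 0.00·-8.0 + 0.00·29.0 + 0.55·-8.0) / (0.00 + 0.00 + 0.00 + 0.55)
  = -4.4000 / 0.5500 = -8.00

-8.00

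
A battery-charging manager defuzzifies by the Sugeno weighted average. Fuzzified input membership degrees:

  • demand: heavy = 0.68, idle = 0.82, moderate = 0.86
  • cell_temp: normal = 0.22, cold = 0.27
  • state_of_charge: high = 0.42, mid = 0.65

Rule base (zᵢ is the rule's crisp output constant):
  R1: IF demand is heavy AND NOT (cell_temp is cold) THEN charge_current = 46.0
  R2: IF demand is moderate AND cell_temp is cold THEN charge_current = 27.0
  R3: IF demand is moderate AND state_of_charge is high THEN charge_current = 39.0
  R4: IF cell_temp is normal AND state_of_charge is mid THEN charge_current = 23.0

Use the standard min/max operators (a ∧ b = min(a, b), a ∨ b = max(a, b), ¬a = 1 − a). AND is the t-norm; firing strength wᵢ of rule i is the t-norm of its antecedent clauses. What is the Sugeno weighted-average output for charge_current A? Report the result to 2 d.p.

R1 (z=46.0): heavy=0.68, ¬cold=1−0.27=0.73; AND[min(a, b)] → w = 0.68
R2 (z=27.0): moderate=0.86, cold=0.27; AND[min(a, b)] → w = 0.27
R3 (z=39.0): moderate=0.86, high=0.42; AND[min(a, b)] → w = 0.42
R4 (z=23.0): normal=0.22, mid=0.65; AND[min(a, b)] → w = 0.22
Weighted average = (0.68·46.0 + 0.27·27.0 + 0.42·39.0 + 0.22·23.0) / (0.68 + 0.27 + 0.42 + 0.22)
  = 60.0100 / 1.5900 = 37.74

37.74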